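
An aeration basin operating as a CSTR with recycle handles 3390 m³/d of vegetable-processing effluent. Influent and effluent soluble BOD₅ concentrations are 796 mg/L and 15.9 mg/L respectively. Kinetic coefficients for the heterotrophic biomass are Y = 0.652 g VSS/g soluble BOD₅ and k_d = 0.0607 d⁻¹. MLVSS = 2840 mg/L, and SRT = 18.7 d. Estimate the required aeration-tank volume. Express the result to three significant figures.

V ≈ 5320 m³

Steady-state biomass mass balance: V·X·(1 + k_d·θ_c) = Y·Q·(S₀ − S)·θ_c, so V = 0.652 × 3390 × (796 − 15.9) × 18.7 / [2840 × (1 + 0.0607 × 18.7)] = 3.22×10^7 / 6064 = 5317 m³.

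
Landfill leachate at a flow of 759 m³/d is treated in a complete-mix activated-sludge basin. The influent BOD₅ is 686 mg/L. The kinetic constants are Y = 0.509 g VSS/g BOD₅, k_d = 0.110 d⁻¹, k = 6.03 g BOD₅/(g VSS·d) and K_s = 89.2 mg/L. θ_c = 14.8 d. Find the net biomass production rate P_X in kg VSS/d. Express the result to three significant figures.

P_X ≈ 100 kg VSS/d

From the Monod/SRT balance for a CMAS, S = K_s·(1+k_d θ_c)/[θ_c·(Y k − k_d) − 1] = 89.2 × (1 + 0.110 × 14.8) / [14.8 × (0.509 × 6.03 − 0.110) − 1] = 234.4 / 42.80 = 5.477 mg/L.
Correct the yield for decay: Y_obs = Y/(1 + k_d θ_c) = 0.509 / (1 + 0.110 × 14.8) = 0.509 / 2.628 = 0.1937.
Substrate removed = Q·(S₀ − S) = 759 m³/d × (686 − 5.48) g/m³ = 5.17×10^5 g/d = 516.5 kg/d.
So the net sludge growth is P_X = 0.1937 × 516.5 = 100.0 kg VSS/d.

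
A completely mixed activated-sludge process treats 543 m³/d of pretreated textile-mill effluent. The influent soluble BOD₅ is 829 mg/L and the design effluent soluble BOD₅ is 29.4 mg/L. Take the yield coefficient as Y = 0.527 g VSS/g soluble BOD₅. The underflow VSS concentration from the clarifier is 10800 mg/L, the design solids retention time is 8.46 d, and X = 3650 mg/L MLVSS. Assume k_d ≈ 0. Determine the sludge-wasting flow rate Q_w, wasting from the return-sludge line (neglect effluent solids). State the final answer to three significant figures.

V·X = Y·Q·ΔS·θ_c gives V = 0.527 × 543 × (829 − 29.4) × 8.46 / 3650 = 530.3 m³.
Wasting from the return line (neglecting effluent solids): Q_w = V·X / (θ_c·X_r) = 530.3 × 3650 / (8.46 × 10800) = 21.19 m³/d.

Q_w ≈ 21.2 m³/d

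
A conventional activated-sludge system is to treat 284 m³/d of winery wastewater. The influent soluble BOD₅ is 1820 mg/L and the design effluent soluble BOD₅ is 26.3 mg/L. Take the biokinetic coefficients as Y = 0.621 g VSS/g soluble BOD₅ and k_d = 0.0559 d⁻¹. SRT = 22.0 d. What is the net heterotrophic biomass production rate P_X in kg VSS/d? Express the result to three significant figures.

P_X ≈ 142 kg VSS/d

Y_obs = Y / (1 + k_d θ_c) = 0.621 / (1 + 0.0559 × 22.0) = 0.621 / 2.230 = 0.2785.
Substrate removed = Q·(S₀ − S) = 284 m³/d × (1820 − 26.3) g/m³ = 5.09×10^5 g/d = 509.4 kg/d.
P_X = Y_obs · Q(S₀ − S) = 0.2785 × 509.4 = 141.9 kg VSS/d.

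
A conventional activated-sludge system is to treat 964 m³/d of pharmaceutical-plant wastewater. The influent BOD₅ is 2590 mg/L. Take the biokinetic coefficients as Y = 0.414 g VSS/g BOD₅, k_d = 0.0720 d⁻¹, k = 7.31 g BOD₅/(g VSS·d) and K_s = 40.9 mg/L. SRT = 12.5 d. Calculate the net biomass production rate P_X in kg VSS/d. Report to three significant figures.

P_X ≈ 544 kg VSS/d

From the Monod/SRT balance for a CMAS, S = K_s·(1+k_d θ_c)/[θ_c·(Y k − k_d) − 1] = 40.9 × (1 + 0.0720 × 12.5) / [12.5 × (0.414 × 7.31 − 0.0720) − 1] = 77.71 / 35.93 = 2.163 mg/L.
Y_obs = Y / (1 + k_d θ_c) = 0.414 / (1 + 0.0720 × 12.5) = 0.414 / 1.900 = 0.2179.
Substrate removed = Q·(S₀ − S) = 964 m³/d × (2590 − 2.16) g/m³ = 2.49×10^6 g/d = 2495 kg/d.
Biomass produced: P_X = Y_obs·Q·ΔS = 0.2179 × 2495 ≈ 543.6 kg VSS/d.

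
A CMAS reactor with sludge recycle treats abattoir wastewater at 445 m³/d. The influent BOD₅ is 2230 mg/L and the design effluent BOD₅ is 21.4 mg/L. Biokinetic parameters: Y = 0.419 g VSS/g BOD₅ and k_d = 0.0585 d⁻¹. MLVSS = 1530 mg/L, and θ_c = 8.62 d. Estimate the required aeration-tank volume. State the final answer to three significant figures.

V ≈ 1540 m³

Steady-state biomass mass balance: V·X·(1 + k_d·θ_c) = Y·Q·(S₀ − S)·θ_c, so V = 0.419 × 445 × (2230 − 21.4) × 8.62 / [1530 × (1 + 0.0585 × 8.62)] = 3.55×10^6 / 2302 = 1542 m³.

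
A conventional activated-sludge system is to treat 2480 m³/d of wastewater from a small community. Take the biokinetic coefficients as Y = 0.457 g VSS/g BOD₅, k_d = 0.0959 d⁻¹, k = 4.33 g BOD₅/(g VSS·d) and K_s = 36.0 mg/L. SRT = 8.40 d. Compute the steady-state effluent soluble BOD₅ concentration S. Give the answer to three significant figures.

For a completely mixed reactor with recycle the Lawrence–McCarty relation gives S = K_s·(1 + k_d·θ_c) / [θ_c·(Y·k − k_d) − 1] = 36.0 × (1 + 0.0959 × 8.40) / [8.40 × (0.457 × 4.33 − 0.0959) − 1] = 65.00 / 14.82 = 4.387 mg/L.

S ≈ 4.39 mg/L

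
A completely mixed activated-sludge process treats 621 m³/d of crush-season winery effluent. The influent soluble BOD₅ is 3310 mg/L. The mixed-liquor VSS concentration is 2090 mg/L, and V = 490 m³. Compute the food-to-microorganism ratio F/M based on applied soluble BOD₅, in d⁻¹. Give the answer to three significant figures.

F/M = applied load / biomass = Q·S₀/(V·X) = 621 × 3310 / (490.0 × 2090) = 2.007 d⁻¹.

F/M ≈ 2.01 d⁻¹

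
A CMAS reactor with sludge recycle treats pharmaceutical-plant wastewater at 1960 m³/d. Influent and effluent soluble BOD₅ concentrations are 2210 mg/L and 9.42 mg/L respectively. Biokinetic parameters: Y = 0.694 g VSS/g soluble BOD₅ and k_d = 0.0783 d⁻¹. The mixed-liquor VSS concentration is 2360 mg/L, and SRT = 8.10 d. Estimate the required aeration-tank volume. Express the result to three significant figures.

V ≈ 6290 m³

Steady-state biomass mass balance: V·X·(1 + k_d·θ_c) = Y·Q·(S₀ − S)·θ_c, so V = 0.694 × 1960 × (2210 − 9.42) × 8.10 / [2360 × (1 + 0.0783 × 8.10)] = 2.42×10^7 / 3857 = 6287 m³.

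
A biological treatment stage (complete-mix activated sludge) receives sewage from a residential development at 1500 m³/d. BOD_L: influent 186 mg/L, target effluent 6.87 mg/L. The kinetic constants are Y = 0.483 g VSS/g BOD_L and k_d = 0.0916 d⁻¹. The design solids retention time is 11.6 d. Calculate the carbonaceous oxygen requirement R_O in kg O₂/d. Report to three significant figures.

Correct the yield for decay: Y_obs = Y/(1 + k_d θ_c) = 0.483 / (1 + 0.0916 × 11.6) = 0.483 / 2.063 = 0.2342.
Mass of BOD_L removed per day: Q(S₀ − S) = 1500 × 179.1 g/m³ = 268.7 kg/d.
P_X = Y_obs·Q·(S₀ − S) = 0.2342 × 268.7 = 62.92 kg VSS/d.
R_O = Q·ΔS − 1.42 P_X = 268.7 − 89.35 = 179.3 kg O₂/d.

R_O ≈ 179 kg O₂/d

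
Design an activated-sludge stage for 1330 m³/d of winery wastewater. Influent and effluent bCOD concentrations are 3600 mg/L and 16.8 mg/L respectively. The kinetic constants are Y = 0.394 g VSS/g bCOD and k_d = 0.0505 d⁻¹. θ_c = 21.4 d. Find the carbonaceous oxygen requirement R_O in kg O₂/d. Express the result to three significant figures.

The observed yield is Y_obs = Y/(1 + k_d·θ_c) = 0.394 / (1 + 0.0505 × 21.4) = 0.394 / 2.081 = 0.1894 g VSS per g bCOD removed.
Mass of bCOD removed per day: Q(S₀ − S) = 1330 × 3583 g/m³ = 4766 kg/d.
P_X = Y_obs·Q·(S₀ − S) = 0.1894 × 4766 = 902.4 kg VSS/d.
Carbonaceous O₂ demand = substrate oxidised − cell-mass equivalent = 4766 − 1.42 × 902.4 = 3484 kg O₂/d.

R_O ≈ 3480 kg O₂/d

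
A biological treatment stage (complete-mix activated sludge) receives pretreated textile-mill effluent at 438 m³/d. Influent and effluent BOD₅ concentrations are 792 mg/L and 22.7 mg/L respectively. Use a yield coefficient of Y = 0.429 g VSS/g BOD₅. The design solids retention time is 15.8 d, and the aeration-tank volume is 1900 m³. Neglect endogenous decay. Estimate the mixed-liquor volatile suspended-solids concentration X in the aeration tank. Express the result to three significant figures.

X = Y·Q·ΔS·θ_c / V = 0.429 × 438 × (792 − 22.7) × 15.8 / 1900 = 1202 mg/L.

X ≈ 1200 mg/L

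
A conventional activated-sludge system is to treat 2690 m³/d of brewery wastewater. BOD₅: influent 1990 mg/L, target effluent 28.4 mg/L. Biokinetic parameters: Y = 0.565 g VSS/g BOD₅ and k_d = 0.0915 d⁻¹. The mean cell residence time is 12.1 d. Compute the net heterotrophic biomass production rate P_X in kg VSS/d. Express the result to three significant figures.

The observed yield is Y_obs = Y/(1 + k_d·θ_c) = 0.565 / (1 + 0.0915 × 12.1) = 0.565 / 2.107 = 0.2681 g VSS per g BOD₅ removed.
Q·(S₀ − S) = 2690 × (1990 − 28.4) × 10⁻³ = 5277 kg/d removed.
P_X = Y_obs · Q(S₀ − S) = 0.2681 × 5277 = 1415 kg VSS/d.

P_X ≈ 1410 kg VSS/d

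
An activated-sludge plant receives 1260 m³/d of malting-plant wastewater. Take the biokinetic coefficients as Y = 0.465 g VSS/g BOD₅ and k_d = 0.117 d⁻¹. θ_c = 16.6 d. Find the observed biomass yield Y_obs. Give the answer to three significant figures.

Y_obs ≈ 0.158 g VSS/g BOD₅

Observed yield with endogenous decay: Y_obs = Y / (1 + k_d·θ_c) = 0.465 / (1 + 0.117 × 16.6) = 0.465 / 2.942 = 0.1580 g VSS/g BOD₅.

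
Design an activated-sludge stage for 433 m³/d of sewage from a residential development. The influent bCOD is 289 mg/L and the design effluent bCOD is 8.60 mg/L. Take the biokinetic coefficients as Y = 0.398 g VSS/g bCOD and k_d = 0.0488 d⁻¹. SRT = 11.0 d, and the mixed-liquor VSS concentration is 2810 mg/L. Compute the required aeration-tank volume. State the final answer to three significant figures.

V ≈ 123 m³

Steady-state biomass mass balance: V·X·(1 + k_d·θ_c) = Y·Q·(S₀ − S)·θ_c, so V = 0.398 × 433 × (289 − 8.60) × 11.0 / [2810 × (1 + 0.0488 × 11.0)] = 5.32×10^5 / 4318 = 123.1 m³.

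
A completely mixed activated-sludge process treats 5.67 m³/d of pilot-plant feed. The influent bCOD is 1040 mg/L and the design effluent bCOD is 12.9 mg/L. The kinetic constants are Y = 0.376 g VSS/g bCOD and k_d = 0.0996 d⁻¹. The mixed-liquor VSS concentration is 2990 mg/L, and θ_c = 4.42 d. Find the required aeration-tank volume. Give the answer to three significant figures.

Rearranging the biomass balance for a CMAS with decay, V = Y·Q·ΔS·θ_c / [X·(1+k_d θ_c)] = 0.376 × 5.67 × (1040 − 12.9) × 4.42 / [2990 × (1 + 0.0996 × 4.42)] = 9.68×10^3 / 4306 = 2.248 m³.

V ≈ 2.25 m³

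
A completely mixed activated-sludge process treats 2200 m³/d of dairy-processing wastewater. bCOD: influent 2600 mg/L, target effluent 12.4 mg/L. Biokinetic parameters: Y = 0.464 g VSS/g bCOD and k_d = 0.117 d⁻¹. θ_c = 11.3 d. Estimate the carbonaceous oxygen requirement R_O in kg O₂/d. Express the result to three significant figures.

The observed yield is Y_obs = Y/(1 + k_d·θ_c) = 0.464 / (1 + 0.117 × 11.3) = 0.464 / 2.322 = 0.1998 g VSS per g bCOD removed.
Substrate removed = Q·(S₀ − S) = 2200 m³/d × (2600 − 12.4) g/m³ = 5.69×10^6 g/d = 5693 kg/d.
Biomass synthesised: P_X = Y_obs × 5693 = 1138 kg VSS/d.
R_O = Q·(S₀ − S) − 1.42·P_X = 5693 − 1.42 × 1138 = 4077 kg O₂/d.

R_O ≈ 4080 kg O₂/d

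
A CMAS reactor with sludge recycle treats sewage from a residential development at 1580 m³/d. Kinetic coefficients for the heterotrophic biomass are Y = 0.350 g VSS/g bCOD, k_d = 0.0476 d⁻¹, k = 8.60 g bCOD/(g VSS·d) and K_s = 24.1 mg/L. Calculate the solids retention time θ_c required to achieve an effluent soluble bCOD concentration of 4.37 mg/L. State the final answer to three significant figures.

Specific growth rate at S = 4.37 mg/L: μ = YkS/(K_s+S) = 0.350·8.60·4.37/(24.1+4.37) = 0.4620 d⁻¹.
1/θ_c = 0.4620 − 0.0476 = 0.4144 d⁻¹, so θ_c = 2.413 d.

θ_c ≈ 2.41 d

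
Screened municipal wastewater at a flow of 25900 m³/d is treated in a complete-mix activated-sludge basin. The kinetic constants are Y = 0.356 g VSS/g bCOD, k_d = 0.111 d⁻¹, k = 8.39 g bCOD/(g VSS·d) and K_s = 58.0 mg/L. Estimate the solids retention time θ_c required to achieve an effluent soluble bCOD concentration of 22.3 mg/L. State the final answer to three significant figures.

θ_c ≈ 1.39 d

Specific growth rate at S = 22.3 mg/L: μ = YkS/(K_s+S) = 0.356·8.39·22.3/(58.0+22.3) = 0.8295 d⁻¹.
Then 1/θ_c = μ − k_d = 0.8295 − 0.111 = 0.7185 d⁻¹, giving θ_c = 1.392 d.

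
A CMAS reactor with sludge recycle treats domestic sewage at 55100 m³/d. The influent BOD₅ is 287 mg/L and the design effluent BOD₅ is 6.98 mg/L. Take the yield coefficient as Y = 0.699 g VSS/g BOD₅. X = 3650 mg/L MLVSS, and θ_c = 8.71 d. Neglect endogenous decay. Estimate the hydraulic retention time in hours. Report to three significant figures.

Biomass mass balance (decay neglected): V·X = Y·Q·(S₀ − S)·θ_c, so V = 0.699 × 55100 × (287 − 6.98) × 8.71 / 3650 = 25736 m³.
τ = V/Q = 25736/55100 = 0.4671 d, or 11.21 h.

τ ≈ 11.2 h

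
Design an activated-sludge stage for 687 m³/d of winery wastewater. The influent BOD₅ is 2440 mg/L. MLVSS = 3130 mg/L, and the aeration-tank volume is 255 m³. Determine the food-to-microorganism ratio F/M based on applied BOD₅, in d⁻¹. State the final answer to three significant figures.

F/M ≈ 2.10 d⁻¹

F/M = Q·S₀ / (V·X) = 687 × 2440 / (255.0 × 3130) = 2.100 g BOD₅·(g VSS·d)⁻¹.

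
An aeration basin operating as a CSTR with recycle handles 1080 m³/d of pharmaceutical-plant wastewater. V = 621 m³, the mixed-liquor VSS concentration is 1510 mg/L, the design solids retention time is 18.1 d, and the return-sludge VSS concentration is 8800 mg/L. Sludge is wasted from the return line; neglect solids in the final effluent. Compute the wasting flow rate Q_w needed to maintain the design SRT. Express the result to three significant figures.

Wasting from the return line (neglecting effluent solids): Q_w = V·X / (θ_c·X_r) = 621.0 × 1510 / (18.1 × 8800) = 5.887 m³/d.

Q_w ≈ 5.89 m³/d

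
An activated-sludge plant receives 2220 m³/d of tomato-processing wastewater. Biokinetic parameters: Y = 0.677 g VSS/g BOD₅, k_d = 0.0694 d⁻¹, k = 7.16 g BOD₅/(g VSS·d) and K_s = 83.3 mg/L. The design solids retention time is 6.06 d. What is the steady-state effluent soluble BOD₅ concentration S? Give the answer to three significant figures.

S ≈ 4.23 mg/L

From the Monod/SRT balance for a CMAS, S = K_s·(1+k_d θ_c)/[θ_c·(Y k − k_d) − 1] = 83.3 × (1 + 0.0694 × 6.06) / [6.06 × (0.677 × 7.16 − 0.0694) − 1] = 118.3 / 27.95 = 4.233 mg/L.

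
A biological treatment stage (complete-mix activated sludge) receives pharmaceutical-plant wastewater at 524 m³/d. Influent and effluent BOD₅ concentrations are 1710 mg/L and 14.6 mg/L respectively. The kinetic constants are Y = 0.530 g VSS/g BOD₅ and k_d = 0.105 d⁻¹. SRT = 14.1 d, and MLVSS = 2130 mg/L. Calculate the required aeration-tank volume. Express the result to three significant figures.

Steady-state biomass mass balance: V·X·(1 + k_d·θ_c) = Y·Q·(S₀ − S)·θ_c, so V = 0.530 × 524 × (1710 − 14.6) × 14.1 / [2130 × (1 + 0.105 × 14.1)] = 6.64×10^6 / 5283 = 1257 m³.

V ≈ 1260 m³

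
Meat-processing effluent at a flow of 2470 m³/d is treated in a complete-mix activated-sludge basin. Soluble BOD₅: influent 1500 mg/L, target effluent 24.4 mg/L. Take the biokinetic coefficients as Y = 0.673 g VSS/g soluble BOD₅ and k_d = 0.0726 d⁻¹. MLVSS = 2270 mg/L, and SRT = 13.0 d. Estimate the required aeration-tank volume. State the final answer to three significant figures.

Rearranging the biomass balance for a CMAS with decay, V = Y·Q·ΔS·θ_c / [X·(1+k_d θ_c)] = 0.673 × 2470 × (1500 − 24.4) × 13.0 / [2270 × (1 + 0.0726 × 13.0)] = 3.19×10^7 / 4412 = 7227 m³.

V ≈ 7230 m³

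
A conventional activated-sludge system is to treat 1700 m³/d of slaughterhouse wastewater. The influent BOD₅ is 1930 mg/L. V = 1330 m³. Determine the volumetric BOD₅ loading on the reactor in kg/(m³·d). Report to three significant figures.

L_v ≈ 2.47 kg BOD₅/(m³·d)

Volumetric loading L_v = Q·S₀ / V = 1700 × 1930 g/m³ / 1330 m³ = 2467 g/(m³·d) = 2.467 kg BOD₅/(m³·d).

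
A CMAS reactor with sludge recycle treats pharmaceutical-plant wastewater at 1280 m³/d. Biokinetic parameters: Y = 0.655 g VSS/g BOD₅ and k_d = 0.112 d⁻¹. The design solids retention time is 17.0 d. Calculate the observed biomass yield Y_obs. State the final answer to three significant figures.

The observed yield is Y_obs = Y/(1 + k_d·θ_c) = 0.655 / (1 + 0.112 × 17.0) = 0.655 / 2.904 = 0.2256 g VSS per g BOD₅ removed.

Y_obs ≈ 0.226 g VSS/g BOD₅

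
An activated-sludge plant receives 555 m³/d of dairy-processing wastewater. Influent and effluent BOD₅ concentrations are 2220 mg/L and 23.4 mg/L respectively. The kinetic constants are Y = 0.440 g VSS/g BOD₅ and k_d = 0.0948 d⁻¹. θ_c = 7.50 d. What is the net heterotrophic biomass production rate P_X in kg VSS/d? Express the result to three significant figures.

P_X ≈ 314 kg VSS/d

Y_obs = Y / (1 + k_d θ_c) = 0.440 / (1 + 0.0948 × 7.50) = 0.440 / 1.711 = 0.2572.
Substrate removed = Q·(S₀ − S) = 555 m³/d × (2220 − 23.4) g/m³ = 1.22×10^6 g/d = 1219 kg/d.
P_X = Y_obs · Q(S₀ − S) = 0.2572 × 1219 = 313.5 kg VSS/d.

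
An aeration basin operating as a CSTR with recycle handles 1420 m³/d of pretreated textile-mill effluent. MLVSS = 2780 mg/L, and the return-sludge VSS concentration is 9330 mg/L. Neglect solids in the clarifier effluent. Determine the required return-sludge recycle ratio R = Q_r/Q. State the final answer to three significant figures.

R = Q_r/Q = X/(X_r − X) = 2780 / (9330 − 2780) = 0.4244.

R ≈ 0.424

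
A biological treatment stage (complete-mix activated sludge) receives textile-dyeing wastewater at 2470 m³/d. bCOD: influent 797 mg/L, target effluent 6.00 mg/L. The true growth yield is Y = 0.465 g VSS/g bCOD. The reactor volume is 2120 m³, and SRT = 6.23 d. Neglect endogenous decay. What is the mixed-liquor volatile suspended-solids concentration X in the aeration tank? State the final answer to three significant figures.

X ≈ 2670 mg/L

Without decay, X = Y Q (S₀−S) θ_c / V = 0.465 × 2470 × (797 − 6.00) × 6.23 / 2120 = 2670 mg/L.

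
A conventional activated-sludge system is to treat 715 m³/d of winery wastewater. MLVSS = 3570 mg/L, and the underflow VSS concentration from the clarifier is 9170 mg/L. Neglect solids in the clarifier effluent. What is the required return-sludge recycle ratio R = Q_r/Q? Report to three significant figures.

R = Q_r/Q = X/(X_r − X) = 3570 / (9170 − 3570) = 0.6375.

R ≈ 0.637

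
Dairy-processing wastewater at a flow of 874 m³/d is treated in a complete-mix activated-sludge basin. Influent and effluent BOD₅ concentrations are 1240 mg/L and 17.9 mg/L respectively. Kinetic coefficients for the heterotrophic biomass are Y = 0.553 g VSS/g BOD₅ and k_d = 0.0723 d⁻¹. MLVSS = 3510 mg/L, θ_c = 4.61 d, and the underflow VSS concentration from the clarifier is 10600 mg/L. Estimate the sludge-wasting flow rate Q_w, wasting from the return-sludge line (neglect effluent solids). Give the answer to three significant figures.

Steady-state biomass mass balance: V·X·(1 + k_d·θ_c) = Y·Q·(S₀ − S)·θ_c, so V = 0.553 × 874 × (1240 − 17.9) × 4.61 / [3510 × (1 + 0.0723 × 4.61)] = 2.72×10^6 / 4680 = 581.8 m³.
Wasting from the return line (neglecting effluent solids): Q_w = V·X / (θ_c·X_r) = 581.8 × 3510 / (4.61 × 10600) = 41.79 m³/d.

Q_w ≈ 41.8 m³/d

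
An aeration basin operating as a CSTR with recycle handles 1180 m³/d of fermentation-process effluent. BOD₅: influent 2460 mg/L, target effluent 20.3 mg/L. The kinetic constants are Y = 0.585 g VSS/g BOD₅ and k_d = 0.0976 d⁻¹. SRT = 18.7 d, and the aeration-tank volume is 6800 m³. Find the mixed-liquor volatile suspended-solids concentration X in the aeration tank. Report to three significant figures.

X ≈ 1640 mg/L

From V·X·(1 + k_d·θ_c) = Y·Q·(S₀ − S)·θ_c: X = 0.585 × 1180 × (2460 − 20.3) × 18.7 / [6800 × (1 + 0.0976 × 18.7)] = 1639 mg/L.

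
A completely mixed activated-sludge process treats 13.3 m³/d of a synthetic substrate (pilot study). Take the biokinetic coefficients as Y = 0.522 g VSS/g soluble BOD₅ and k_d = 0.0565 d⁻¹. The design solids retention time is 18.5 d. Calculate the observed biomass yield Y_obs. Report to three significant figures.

Y_obs = Y / (1 + k_d θ_c) = 0.522 / (1 + 0.0565 × 18.5) = 0.522 / 2.045 = 0.2552.

Y_obs ≈ 0.255 g VSS/g soluble BOD₅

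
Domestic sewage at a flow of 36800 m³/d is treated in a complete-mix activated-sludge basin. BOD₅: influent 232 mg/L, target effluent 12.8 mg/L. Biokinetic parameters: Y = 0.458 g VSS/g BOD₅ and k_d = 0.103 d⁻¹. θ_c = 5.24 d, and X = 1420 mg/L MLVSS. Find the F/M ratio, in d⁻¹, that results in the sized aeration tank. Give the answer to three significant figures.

Rearranging the biomass balance for a CMAS with decay, V = Y·Q·ΔS·θ_c / [X·(1+k_d θ_c)] = 0.458 × 36800 × (232 − 12.8) × 5.24 / [1420 × (1 + 0.103 × 5.24)] = 1.94×10^7 / 2186 = 8854 m³.
F/M = applied load / biomass = Q·S₀/(V·X) = 36800 × 232 / (8854 × 1420) = 0.6790 d⁻¹.

F/M ≈ 0.679 d⁻¹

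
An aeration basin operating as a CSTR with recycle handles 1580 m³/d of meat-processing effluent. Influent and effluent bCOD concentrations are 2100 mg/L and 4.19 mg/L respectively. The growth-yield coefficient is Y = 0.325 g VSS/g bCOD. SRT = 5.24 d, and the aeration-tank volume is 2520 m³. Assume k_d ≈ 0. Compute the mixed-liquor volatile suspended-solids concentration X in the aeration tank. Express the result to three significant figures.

X ≈ 2240 mg/L

X = Y·Q·ΔS·θ_c / V = 0.325 × 1580 × (2100 − 4.19) × 5.24 / 2520 = 2238 mg/L.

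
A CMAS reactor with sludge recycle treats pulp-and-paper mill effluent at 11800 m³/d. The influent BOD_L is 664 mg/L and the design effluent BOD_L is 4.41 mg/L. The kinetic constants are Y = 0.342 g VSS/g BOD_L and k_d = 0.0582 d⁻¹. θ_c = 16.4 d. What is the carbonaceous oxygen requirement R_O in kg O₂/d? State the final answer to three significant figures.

Correct the yield for decay: Y_obs = Y/(1 + k_d θ_c) = 0.342 / (1 + 0.0582 × 16.4) = 0.342 / 1.954 = 0.1750.
ΔS = 664 − 4.41 = 659.6 mg/L, so the substrate removal rate is 11800 × 659.6/1000 = 7783 kg BOD_L/d.
P_X = Y_obs·Q·(S₀ − S) = 0.1750 × 7783 = 1362 kg VSS/d.
Carbonaceous O₂ demand = substrate oxidised − cell-mass equivalent = 7783 − 1.42 × 1362 = 5849 kg O₂/d.

R_O ≈ 5850 kg O₂/d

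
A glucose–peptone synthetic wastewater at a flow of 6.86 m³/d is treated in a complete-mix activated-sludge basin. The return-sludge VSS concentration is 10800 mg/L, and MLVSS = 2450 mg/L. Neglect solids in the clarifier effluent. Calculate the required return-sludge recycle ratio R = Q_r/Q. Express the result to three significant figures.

R ≈ 0.293

Solids balance on the clarifier gives (1+R)X = R·X_r, so R = X/(X_r − X) = 2450 / (10800 − 2450) = 0.2934.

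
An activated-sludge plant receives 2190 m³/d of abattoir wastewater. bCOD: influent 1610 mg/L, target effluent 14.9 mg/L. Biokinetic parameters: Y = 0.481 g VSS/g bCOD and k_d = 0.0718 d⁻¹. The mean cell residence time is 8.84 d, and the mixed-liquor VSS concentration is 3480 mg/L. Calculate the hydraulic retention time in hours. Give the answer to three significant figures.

From the SRT design equation V = Y Q (S₀−S) θ_c / [X (1 + k_d θ_c)] = 0.481 × 2190 × (1610 − 14.9) × 8.84 / [3480 × (1 + 0.0718 × 8.84)] = 1.49×10^7 / 5689 = 2611 m³.
τ = V/Q = 2611/2190 = 1.192 d, or 28.61 h.

τ ≈ 28.6 h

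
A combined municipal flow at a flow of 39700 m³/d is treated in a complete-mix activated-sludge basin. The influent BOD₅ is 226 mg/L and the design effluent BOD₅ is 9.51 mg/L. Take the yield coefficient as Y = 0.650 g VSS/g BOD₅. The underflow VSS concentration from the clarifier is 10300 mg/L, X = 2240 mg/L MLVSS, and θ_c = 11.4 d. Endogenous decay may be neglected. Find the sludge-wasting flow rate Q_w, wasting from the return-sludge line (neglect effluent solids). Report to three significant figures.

Biomass mass balance (decay neglected): V·X = Y·Q·(S₀ − S)·θ_c, so V = 0.650 × 39700 × (226 − 9.51) × 11.4 / 2240 = 28431 m³.
θ_c = V·X/(Q_w·X_r) when wasting from the recycle, so Q_w = V·X/(θ_c·X_r) = 28431 × 2240 / (11.4 × 10300) = 542.4 m³/d.

Q_w ≈ 542 m³/d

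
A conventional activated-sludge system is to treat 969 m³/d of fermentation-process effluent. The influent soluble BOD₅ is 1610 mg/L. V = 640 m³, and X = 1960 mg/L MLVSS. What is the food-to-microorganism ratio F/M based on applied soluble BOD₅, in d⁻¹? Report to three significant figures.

F/M ≈ 1.24 d⁻¹

F/M = Q·S₀ / (V·X) = 969 × 1610 / (640.0 × 1960) = 1.244 g soluble BOD₅·(g VSS·d)⁻¹.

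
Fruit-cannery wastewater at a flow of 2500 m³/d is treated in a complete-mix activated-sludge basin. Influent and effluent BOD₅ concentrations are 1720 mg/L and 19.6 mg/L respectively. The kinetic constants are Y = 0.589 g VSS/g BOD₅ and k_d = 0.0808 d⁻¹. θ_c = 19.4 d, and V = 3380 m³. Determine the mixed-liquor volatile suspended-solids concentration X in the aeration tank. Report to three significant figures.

X ≈ 5600 mg/L

Solving the biomass balance for X: X = Y Q (S₀−S) θ_c / [V (1+k_d θ_c)] = 0.589 × 2500 × (1720 − 19.6) × 19.4 / [3380 × (1 + 0.0808 × 19.4)] = 5597 mg/L.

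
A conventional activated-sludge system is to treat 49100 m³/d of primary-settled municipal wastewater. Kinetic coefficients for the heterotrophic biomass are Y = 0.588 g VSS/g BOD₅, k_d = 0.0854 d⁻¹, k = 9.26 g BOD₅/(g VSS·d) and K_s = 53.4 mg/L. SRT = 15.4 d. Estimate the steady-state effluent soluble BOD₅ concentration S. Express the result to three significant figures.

For a completely mixed reactor with recycle the Lawrence–McCarty relation gives S = K_s·(1 + k_d·θ_c) / [θ_c·(Y·k − k_d) − 1] = 53.4 × (1 + 0.0854 × 15.4) / [15.4 × (0.588 × 9.26 − 0.0854) − 1] = 123.6 / 81.54 = 1.516 mg/L.

S ≈ 1.52 mg/L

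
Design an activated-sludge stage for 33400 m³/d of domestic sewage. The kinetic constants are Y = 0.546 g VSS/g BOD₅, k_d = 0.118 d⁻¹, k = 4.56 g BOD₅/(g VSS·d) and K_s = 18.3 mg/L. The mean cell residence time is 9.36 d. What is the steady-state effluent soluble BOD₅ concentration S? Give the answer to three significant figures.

For a completely mixed reactor with recycle the Lawrence–McCarty relation gives S = K_s·(1 + k_d·θ_c) / [θ_c·(Y·k − k_d) − 1] = 18.3 × (1 + 0.118 × 9.36) / [9.36 × (0.546 × 4.56 − 0.118) − 1] = 38.51 / 21.20 = 1.817 mg/L.

S ≈ 1.82 mg/L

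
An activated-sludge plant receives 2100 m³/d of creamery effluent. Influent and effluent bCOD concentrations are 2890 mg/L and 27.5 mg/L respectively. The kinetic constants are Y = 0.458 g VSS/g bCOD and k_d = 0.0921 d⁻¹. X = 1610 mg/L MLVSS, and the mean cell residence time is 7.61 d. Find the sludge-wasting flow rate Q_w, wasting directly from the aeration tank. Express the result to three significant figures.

Rearranging the biomass balance for a CMAS with decay, V = Y·Q·ΔS·θ_c / [X·(1+k_d θ_c)] = 0.458 × 2100 × (2890 − 27.5) × 7.61 / [1610 × (1 + 0.0921 × 7.61)] = 2.1×10^7 / 2738 = 7651 m³.
With mixed-liquor wasting, θ_c = V/Q_w, so Q_w = V/θ_c = 7651/7.61 = 1005 m³/d.

Q_w ≈ 1010 m³/d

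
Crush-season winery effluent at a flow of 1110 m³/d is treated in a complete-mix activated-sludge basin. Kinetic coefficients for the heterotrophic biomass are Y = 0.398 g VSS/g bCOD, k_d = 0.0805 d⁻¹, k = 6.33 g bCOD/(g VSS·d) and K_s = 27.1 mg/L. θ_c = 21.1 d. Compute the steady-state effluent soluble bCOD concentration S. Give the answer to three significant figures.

From the Monod/SRT balance for a CMAS, S = K_s·(1+k_d θ_c)/[θ_c·(Y k − k_d) − 1] = 27.1 × (1 + 0.0805 × 21.1) / [21.1 × (0.398 × 6.33 − 0.0805) − 1] = 73.13 / 50.46 = 1.449 mg/L.

S ≈ 1.45 mg/L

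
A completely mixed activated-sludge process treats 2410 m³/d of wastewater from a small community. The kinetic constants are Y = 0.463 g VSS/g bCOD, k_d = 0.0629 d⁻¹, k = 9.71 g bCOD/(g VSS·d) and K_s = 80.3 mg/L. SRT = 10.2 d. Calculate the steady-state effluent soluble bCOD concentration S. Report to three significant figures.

Effluent substrate depends only on kinetics and SRT: S = K_s(1 + k_d θ_c) / [θ_c(Yk − k_d) − 1] = 80.3 × (1 + 0.0629 × 10.2) / [10.2 × (0.463 × 9.71 − 0.0629) − 1] = 131.8 / 44.21 = 2.981 mg/L.

S ≈ 2.98 mg/L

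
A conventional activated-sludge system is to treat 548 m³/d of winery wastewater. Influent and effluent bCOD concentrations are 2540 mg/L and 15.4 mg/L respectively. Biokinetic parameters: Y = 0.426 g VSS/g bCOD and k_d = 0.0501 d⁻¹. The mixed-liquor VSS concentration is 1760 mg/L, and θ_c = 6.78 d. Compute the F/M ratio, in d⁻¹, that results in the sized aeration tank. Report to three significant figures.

F/M ≈ 0.467 d⁻¹

Steady-state biomass mass balance: V·X·(1 + k_d·θ_c) = Y·Q·(S₀ − S)·θ_c, so V = 0.426 × 548 × (2540 − 15.4) × 6.78 / [1760 × (1 + 0.0501 × 6.78)] = 4×10^6 / 2358 = 1695 m³.
Food-to-microorganism ratio F/M = Q S₀ / (V X) = 548 × 2540 / (1695 × 1760) = 0.4667 d⁻¹.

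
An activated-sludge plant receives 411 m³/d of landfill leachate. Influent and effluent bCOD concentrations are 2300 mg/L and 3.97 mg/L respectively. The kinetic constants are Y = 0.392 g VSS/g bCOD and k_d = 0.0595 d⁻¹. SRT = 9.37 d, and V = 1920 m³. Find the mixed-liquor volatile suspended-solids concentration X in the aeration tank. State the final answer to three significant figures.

X ≈ 1160 mg/L

From V·X·(1 + k_d·θ_c) = Y·Q·(S₀ − S)·θ_c: X = 0.392 × 411 × (2300 − 3.97) × 9.37 / [1920 × (1 + 0.0595 × 9.37)] = 1159 mg/L.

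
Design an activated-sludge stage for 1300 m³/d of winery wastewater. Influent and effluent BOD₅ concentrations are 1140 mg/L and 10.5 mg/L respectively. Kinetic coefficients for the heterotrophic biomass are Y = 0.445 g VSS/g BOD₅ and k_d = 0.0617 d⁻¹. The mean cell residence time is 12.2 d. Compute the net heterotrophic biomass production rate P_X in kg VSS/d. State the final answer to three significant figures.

The observed yield is Y_obs = Y/(1 + k_d·θ_c) = 0.445 / (1 + 0.0617 × 12.2) = 0.445 / 1.753 = 0.2539 g VSS per g BOD₅ removed.
ΔS = 1140 − 10.5 = 1130 mg/L, so the substrate removal rate is 1300 × 1130/1000 = 1468 kg BOD₅/d.
P_X = Y_obs · Q(S₀ − S) = 0.2539 × 1468 = 372.8 kg VSS/d.

P_X ≈ 373 kg VSS/d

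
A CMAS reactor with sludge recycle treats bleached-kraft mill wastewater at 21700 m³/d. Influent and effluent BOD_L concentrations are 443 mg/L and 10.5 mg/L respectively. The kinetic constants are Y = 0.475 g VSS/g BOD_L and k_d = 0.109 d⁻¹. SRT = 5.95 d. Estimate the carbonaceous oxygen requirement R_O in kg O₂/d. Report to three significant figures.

The observed yield is Y_obs = Y/(1 + k_d·θ_c) = 0.475 / (1 + 0.109 × 5.95) = 0.475 / 1.649 = 0.2881 g VSS per g BOD_L removed.
Mass of BOD_L removed per day: Q(S₀ − S) = 21700 × 432.5 g/m³ = 9385 kg/d.
Biomass synthesised: P_X = Y_obs × 9385 = 2704 kg VSS/d.
R_O = Q·ΔS − 1.42 P_X = 9385 − 3840 = 5545 kg O₂/d.

R_O ≈ 5550 kg O₂/d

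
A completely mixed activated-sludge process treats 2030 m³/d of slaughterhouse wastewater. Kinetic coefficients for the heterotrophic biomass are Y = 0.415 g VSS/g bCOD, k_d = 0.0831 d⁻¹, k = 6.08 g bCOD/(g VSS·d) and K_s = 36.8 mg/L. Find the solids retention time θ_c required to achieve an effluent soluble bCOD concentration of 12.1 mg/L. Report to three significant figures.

At the target effluent, Y k S/(K_s+S) = 0.415×6.08×12.1/48.90 = 0.6244 d⁻¹.
θ_c = 1/(μ − k_d) = 1/(0.6244 − 0.0831) = 1/0.5413 = 1.848 d.

θ_c ≈ 1.85 d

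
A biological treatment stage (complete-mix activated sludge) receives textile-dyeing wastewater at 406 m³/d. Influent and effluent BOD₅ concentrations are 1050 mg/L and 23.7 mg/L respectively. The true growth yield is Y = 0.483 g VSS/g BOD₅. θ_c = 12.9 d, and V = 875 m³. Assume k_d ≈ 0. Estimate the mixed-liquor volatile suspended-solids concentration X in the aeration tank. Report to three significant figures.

From V·X = Y·Q·(S₀ − S)·θ_c (decay neglected): X = 0.483 × 406 × (1050 − 23.7) × 12.9 / 875 = 2967 mg/L.

X ≈ 2970 mg/L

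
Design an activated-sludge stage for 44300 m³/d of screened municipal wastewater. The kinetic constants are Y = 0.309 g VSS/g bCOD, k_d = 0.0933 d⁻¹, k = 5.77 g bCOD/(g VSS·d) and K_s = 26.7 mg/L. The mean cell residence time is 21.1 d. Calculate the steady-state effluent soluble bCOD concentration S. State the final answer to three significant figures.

From the Monod/SRT balance for a CMAS, S = K_s·(1+k_d θ_c)/[θ_c·(Y k − k_d) − 1] = 26.7 × (1 + 0.0933 × 21.1) / [21.1 × (0.309 × 5.77 − 0.0933) − 1] = 79.26 / 34.65 = 2.287 mg/L.

S ≈ 2.29 mg/L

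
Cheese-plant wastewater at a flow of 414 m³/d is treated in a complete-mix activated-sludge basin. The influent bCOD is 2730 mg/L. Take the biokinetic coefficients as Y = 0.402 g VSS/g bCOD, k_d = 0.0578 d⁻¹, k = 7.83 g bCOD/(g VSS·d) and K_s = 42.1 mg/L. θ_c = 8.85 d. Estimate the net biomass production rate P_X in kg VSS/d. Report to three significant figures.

P_X ≈ 300 kg VSS/d

From the Monod/SRT balance for a CMAS, S = K_s·(1+k_d θ_c)/[θ_c·(Y k − k_d) − 1] = 42.1 × (1 + 0.0578 × 8.85) / [8.85 × (0.402 × 7.83 − 0.0578) − 1] = 63.64 / 26.35 = 2.415 mg/L.
Observed yield with endogenous decay: Y_obs = Y / (1 + k_d·θ_c) = 0.402 / (1 + 0.0578 × 8.85) = 0.402 / 1.512 = 0.2660 g VSS/g bCOD.
ΔS = 2730 − 2.42 = 2728 mg/L, so the substrate removal rate is 414 × 2728/1000 = 1129 kg bCOD/d.
P_X = Y_obs · Q(S₀ − S) = 0.2660 × 1129 = 300.3 kg VSS/d.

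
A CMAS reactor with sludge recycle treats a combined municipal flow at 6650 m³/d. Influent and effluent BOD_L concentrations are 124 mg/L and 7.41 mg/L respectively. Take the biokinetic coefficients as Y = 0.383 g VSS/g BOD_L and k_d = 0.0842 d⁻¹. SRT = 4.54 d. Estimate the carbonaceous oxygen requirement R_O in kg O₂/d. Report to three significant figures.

R_O ≈ 470 kg O₂/d

Observed yield with endogenous decay: Y_obs = Y / (1 + k_d·θ_c) = 0.383 / (1 + 0.0842 × 4.54) = 0.383 / 1.382 = 0.2771 g VSS/g BOD_L.
Q·(S₀ − S) = 6650 × (124 − 7.41) × 10⁻³ = 775.3 kg/d removed.
Net sludge production P_X = 0.2771 × 775.3 = 214.8 kg VSS/d.
R_O = Q·(S₀ − S) − 1.42·P_X = 775.3 − 1.42 × 214.8 = 470.3 kg O₂/d.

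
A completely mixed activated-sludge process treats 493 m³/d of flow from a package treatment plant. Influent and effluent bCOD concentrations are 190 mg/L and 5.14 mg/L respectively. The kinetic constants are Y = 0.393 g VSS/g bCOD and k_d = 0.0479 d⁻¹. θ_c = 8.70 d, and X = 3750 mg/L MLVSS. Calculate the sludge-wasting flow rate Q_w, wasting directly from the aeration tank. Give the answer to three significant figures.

From the SRT design equation V = Y Q (S₀−S) θ_c / [X (1 + k_d θ_c)] = 0.393 × 493 × (190 − 5.14) × 8.70 / [3750 × (1 + 0.0479 × 8.70)] = 3.12×10^5 / 5313 = 58.65 m³.
For wasting at MLVSS concentration, Q_w = V/θ_c = 58.65/8.70 = 6.742 m³/d.

Q_w ≈ 6.74 m³/d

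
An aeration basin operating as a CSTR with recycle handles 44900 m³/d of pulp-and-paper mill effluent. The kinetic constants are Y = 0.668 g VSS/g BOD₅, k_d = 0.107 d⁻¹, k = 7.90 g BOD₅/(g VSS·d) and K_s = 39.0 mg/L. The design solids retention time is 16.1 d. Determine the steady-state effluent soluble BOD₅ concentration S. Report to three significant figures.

From the Monod/SRT balance for a CMAS, S = K_s·(1+k_d θ_c)/[θ_c·(Y k − k_d) − 1] = 39.0 × (1 + 0.107 × 16.1) / [16.1 × (0.668 × 7.90 − 0.107) − 1] = 106.2 / 82.24 = 1.291 mg/L.

S ≈ 1.29 mg/L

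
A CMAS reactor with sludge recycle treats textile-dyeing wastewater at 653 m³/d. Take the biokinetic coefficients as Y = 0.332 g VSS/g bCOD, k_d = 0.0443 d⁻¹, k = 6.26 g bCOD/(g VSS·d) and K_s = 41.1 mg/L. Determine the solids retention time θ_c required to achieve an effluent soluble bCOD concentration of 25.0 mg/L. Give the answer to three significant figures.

θ_c ≈ 1.35 d

From 1/θ_c = Y·k·S/(K_s + S) − k_d: Y·k·S/(K_s+S) = 0.332 × 6.26 × 25.0 / (41.1 + 25.0) = 0.7861 d⁻¹.
1/θ_c = 0.7861 − 0.0443 = 0.7418 d⁻¹, so θ_c = 1.348 d.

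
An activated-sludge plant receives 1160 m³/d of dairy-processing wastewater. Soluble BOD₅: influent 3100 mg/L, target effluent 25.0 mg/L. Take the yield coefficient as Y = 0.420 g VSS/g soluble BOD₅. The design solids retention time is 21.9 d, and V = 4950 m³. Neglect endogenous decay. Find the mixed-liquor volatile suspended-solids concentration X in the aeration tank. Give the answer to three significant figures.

X = Y·Q·ΔS·θ_c / V = 0.420 × 1160 × (3100 − 25.0) × 21.9 / 4950 = 6628 mg/L.

X ≈ 6630 mg/L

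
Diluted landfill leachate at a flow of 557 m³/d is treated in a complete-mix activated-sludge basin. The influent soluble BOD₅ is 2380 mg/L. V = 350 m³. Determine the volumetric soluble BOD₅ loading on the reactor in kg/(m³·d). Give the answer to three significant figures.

Applied soluble BOD₅ load per unit volume = Q·S₀/V = (557 × 2380/1000)/350.0 = 3.788 kg soluble BOD₅·m⁻³·d⁻¹.

L_v ≈ 3.79 kg soluble BOD₅/(m³·d)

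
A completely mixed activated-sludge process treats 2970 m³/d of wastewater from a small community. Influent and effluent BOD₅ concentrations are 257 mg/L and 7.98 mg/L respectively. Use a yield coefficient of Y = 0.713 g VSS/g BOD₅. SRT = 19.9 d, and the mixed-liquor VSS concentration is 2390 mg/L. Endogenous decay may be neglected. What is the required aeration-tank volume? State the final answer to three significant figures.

V ≈ 4390 m³

V·X = Y·Q·ΔS·θ_c gives V = 0.713 × 2970 × (257 − 7.98) × 19.9 / 2390 = 4391 m³.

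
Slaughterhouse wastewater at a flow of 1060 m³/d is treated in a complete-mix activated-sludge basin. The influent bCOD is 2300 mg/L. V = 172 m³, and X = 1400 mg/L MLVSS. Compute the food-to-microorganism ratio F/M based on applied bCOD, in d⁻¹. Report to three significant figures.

F/M ≈ 10.1 d⁻¹

F/M = Q·S₀ / (V·X) = 1060 × 2300 / (172.0 × 1400) = 10.12 g bCOD·(g VSS·d)⁻¹.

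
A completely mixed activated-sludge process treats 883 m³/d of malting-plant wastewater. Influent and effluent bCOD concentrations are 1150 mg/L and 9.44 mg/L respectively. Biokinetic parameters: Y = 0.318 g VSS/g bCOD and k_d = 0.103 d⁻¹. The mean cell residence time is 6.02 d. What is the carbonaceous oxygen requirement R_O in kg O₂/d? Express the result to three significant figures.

Observed yield with endogenous decay: Y_obs = Y / (1 + k_d·θ_c) = 0.318 / (1 + 0.103 × 6.02) = 0.318 / 1.620 = 0.1963 g VSS/g bCOD.
Mass of bCOD removed per day: Q(S₀ − S) = 883 × 1141 g/m³ = 1007 kg/d.
Biomass synthesised: P_X = Y_obs × 1007 = 197.7 kg VSS/d.
Carbonaceous O₂ demand = substrate oxidised − cell-mass equivalent = 1007 − 1.42 × 197.7 = 726.4 kg O₂/d.

R_O ≈ 726 kg O₂/d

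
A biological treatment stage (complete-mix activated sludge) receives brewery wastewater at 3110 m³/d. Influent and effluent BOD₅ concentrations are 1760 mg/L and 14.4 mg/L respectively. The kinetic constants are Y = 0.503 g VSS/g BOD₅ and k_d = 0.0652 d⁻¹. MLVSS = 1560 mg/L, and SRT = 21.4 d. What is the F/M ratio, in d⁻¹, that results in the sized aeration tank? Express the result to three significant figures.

Steady-state biomass mass balance: V·X·(1 + k_d·θ_c) = Y·Q·(S₀ − S)·θ_c, so V = 0.503 × 3110 × (1760 − 14.4) × 21.4 / [1560 × (1 + 0.0652 × 21.4)] = 5.84×10^7 / 3737 = 15639 m³.
F/M = Q·S₀ / (V·X) = 3110 × 1760 / (15639 × 1560) = 0.2244 g BOD₅·(g VSS·d)⁻¹.

F/M ≈ 0.224 d⁻¹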